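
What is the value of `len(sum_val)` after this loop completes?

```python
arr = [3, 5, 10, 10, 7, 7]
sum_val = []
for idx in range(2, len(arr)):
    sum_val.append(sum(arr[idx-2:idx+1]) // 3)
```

Number of 3-element averages
`sum_val` takes the values: [] → [6] → [6, 8] → [6, 8, 9] → [6, 8, 9, 8]
So `len(sum_val)` = 4

Answer: 4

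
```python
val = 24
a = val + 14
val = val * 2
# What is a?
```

Trace:
`val = 24` → val = 24
`a = val + 14` → a = 38
`val = val * 2` → val = 48
So a = 38

Answer: 38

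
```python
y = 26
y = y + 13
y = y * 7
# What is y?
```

Trace:
`y = 26` → y = 26
`y = y + 13` → y = 39
`y = y * 7` → y = 273
So y = 273

Answer: 273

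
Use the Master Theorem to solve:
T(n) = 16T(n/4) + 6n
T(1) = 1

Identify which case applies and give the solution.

a=16, b=4, f(n)=6n. log_4(16) = 2. Since c=1 < 2, Case 1 applies: T(n) = Θ(n^log_b(a)) = O(n^2).

Answer: O(n^2) - Case 1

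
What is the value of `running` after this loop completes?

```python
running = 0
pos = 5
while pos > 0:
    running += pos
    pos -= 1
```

Sum 5 down to 1
`running` takes the values: 0 → 5 → 9 → 12 → 14 → 15

Answer: 15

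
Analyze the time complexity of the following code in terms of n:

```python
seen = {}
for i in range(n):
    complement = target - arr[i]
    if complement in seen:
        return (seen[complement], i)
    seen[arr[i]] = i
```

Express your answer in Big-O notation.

This is Two sum with hash map. Time complexity: O(n).

Answer: O(n)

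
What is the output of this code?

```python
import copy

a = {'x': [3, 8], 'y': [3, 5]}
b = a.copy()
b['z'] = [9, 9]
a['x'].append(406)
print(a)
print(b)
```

Key concept: shallow copy of dict with mutable values.
Step by step:
`a = {'x': [3, 8], 'y': [3, 5]}` → a = {'x': [3, 8], 'y': [3, 5]}
`b = a.copy()` → b = {'x': [3, 8], 'y': [3, 5]}
`b['z'] = [9, 9]` → b = {'x': [3, 8], 'y': [3, 5], 'z': [9, 9]}
`a['x'].append(406)` → a = {'x': [3, 8, 406], 'y': [3, 5]}; b = {'x': [3, 8, 406], 'y': [3, 5], 'z': [9, 9]}
`print(a)` → prints {'x': [3, 8, 406], 'y': [3, 5]}
`print(b)` → prints {'x': [3, 8, 406], 'y': [3, 5], 'z': [9, 9]}

Answer:
{'x': [3, 8, 406], 'y': [3, 5]}
{'x': [3, 8, 406], 'y': [3, 5], 'z': [9, 9]}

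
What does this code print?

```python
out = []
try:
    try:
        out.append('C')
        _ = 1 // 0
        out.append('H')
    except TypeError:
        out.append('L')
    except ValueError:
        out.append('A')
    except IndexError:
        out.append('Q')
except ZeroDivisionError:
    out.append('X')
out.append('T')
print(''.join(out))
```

Execution trace: 'C' (try body) → 'X' (outer except ZeroDivisionError) → 'T' (after the try/except). Output: CXT

Answer: CXT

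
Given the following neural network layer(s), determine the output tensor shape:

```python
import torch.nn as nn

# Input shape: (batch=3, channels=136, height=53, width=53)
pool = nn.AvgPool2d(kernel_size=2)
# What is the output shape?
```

Input: (3, 136, 53, 53) -> Output: (3, 136, 26, 26)

Answer: (3, 136, 26, 26)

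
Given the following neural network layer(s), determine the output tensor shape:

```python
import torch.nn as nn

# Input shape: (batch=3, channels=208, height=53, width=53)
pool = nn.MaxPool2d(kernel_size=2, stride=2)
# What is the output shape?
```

Input: (3, 208, 53, 53) -> Output: (3, 208, 26, 26)

Answer: (3, 208, 26, 26)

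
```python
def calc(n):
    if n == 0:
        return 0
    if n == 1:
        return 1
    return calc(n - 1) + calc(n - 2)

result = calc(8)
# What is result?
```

Build up from base cases: calc(0)=0, calc(1)=1, calc(2)=1, calc(3)=2, calc(4)=3, calc(5)=5, calc(6)=8, ..., calc(8)=21

Answer: 21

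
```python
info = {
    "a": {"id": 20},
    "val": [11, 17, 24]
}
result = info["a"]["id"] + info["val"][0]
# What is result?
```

Trace:
`info = { ...` → info = {'a': {'id': 20}, 'val': [11, 17, 24]}
`result = info["a"]["id"] + info["val"][0]` → result = 31
So result = 31

Answer: 31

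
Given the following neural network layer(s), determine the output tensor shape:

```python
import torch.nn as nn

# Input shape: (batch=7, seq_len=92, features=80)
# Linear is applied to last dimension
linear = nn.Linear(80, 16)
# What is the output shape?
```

Input: (7, 92, 80) -> Output: (7, 92, 16)

Answer: (7, 92, 16)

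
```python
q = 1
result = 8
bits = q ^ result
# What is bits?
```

Trace:
`q = 1` → q = 1
`result = 8` → result = 8
`bits = q ^ result` → bits = 9
So bits = 9

Answer: 9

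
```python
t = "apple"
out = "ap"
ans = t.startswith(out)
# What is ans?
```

Trace:
`t = "apple"` → t = 'apple'
`out = "ap"` → out = 'ap'
`ans = t.startswith(out)` → ans = True
So ans = True

Answer: True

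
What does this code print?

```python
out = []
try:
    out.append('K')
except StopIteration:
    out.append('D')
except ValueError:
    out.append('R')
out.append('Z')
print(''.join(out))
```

Execution trace: 'K' (try body, no exception) → 'Z' (after the try/except). Output: KZ

Answer: KZ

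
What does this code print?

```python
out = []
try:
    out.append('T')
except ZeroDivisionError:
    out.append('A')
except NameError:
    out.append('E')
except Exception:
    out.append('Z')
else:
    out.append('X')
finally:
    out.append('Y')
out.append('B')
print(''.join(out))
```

Execution trace: 'T' (try body, no exception) → 'X' (else) → 'Y' (finally) → 'B' (after the try/except). Output: TXYB

Answer: TXYB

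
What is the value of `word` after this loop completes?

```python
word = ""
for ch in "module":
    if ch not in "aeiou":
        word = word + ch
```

Remove vowels from 'module'
`word` takes the values: "" → "m" → "md" → "mdl"

Answer: "mdl"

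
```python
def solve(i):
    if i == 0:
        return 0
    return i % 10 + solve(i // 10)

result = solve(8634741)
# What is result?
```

Sum of digits of 8634741: 1 + 4 + 7 + 4 + 3 + 6 + 8 = 33

Answer: 33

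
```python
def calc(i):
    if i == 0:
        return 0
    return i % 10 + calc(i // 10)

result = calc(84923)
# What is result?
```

Sum of digits of 84923: 3 + 2 + 9 + 4 + 8 = 26

Answer: 26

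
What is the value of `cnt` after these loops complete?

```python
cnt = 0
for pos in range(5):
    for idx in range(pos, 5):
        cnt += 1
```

Upper triangle: 5 + 4 + ... + 1
`cnt` takes the values: 0 → 1 → 2 → 3 → 4 → 5 → 6 → 7 → 8 → 9 → 10 → 11 → 12 → 13 → 14 → 15

Answer: 15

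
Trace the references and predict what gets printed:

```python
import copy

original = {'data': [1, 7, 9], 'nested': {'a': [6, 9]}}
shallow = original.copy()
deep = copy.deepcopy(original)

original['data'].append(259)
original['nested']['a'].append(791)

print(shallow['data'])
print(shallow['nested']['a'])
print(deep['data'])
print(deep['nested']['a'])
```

Key concept: comparing shallow vs deep copy.
Step by step:
`original = {'data': [1, 7, 9], 'nested': {'a': [6, 9]}}` → original = {'data': [1, 7, 9], 'nested': {'a': [6, 9]}}
`shallow = original.copy()` → shallow = {'data': [1, 7, 9], 'nested': {'a': [6, 9]}}
`deep = copy.deepcopy(original)` → deep = {'data': [1, 7, 9], 'nested': {'a': [6, 9]}}
`original['data'].append(259)` → original = {'data': [1, 7, 9, 259], 'nested': {'a': [6, 9]}}; shallow = {'data': [1, 7, 9, 259], 'nested': {'a': [6, 9]}}
`original['nested']['a'].append(791)` → original = {'data': [1, 7, 9, 259], 'nested': {'a': [6, 9, 791]}}; shallow = {'data': [1, 7, 9, 259], 'nested': {'a': [6, 9, 791]}}
`print(shallow['data'])` → prints [1, 7, 9, 259]
`print(shallow['nested']['a'])` → prints [6, 9, 791]
`print(deep['data'])` → prints [1, 7, 9]
`print(deep['nested']['a'])` → prints [6, 9]

Answer:
[1, 7, 9, 259]
[6, 9, 791]
[1, 7, 9]
[6, 9]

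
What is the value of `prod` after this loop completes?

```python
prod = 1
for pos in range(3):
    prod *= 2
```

2^3 = 8
`prod` takes the values: 1 → 2 → 4 → 8

Answer: 8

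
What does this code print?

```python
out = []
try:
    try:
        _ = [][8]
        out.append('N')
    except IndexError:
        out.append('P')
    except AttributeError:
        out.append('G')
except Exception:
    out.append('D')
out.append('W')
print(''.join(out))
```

Execution trace: 'P' (inner except IndexError) → 'W' (after the try/except). Output: PW

Answer: PW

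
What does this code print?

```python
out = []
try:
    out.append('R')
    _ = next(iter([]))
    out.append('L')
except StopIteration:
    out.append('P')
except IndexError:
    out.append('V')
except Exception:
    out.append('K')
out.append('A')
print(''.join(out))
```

Execution trace: 'R' (try body) → 'P' (except StopIteration) → 'A' (after the try/except). Output: RPA

Answer: RPA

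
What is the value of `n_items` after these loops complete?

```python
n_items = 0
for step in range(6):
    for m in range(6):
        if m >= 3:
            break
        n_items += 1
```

Inner breaks at 3, outer runs 6 times
`n_items` takes the values: 0 → 1 → 2 → 3 → 4 → 5 → 6 → 7 → 8 → 9 → 10 → 11 → 12 → 13 → 14 → 15 → 16 → 17 → 18

Answer: 18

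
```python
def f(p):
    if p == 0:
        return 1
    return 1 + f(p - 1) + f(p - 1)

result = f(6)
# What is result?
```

f(p) = 1 + 2·f(p-1), f(0)=1. Closed form: (1+1)·2^6 - 1 = 127.

Answer: 127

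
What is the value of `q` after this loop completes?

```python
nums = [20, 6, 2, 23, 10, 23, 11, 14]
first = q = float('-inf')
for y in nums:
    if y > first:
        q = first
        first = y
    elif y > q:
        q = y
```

Second largest (with repeats) in [20, 6, 2, 23, 10, 23, 11, 14]
`q` takes the values: -inf → 6 → 20 → 23

Answer: 23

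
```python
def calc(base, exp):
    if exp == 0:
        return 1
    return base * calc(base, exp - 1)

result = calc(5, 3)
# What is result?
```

calc(5, 3) = 5 * 5 * 5 = 125

Answer: 125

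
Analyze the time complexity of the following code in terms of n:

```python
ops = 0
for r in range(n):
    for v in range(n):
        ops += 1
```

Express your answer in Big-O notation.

Each loop level contributes: n × n. Multiplying the contributions gives O(n^2).

Answer: O(n^2)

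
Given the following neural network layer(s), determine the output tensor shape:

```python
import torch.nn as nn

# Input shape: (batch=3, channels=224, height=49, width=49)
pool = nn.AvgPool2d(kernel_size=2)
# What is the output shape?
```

Input: (3, 224, 49, 49) -> Output: (3, 224, 24, 24)

Answer: (3, 224, 24, 24)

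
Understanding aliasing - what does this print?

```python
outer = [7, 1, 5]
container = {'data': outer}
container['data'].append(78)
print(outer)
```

Key concept: dict holds reference to list.
Step by step:
`outer = [7, 1, 5]` → outer = [7, 1, 5]
`container = {'data': outer}` → container = {'data': [7, 1, 5]}
`container['data'].append(78)` → outer = [7, 1, 5, 78]; container = {'data': [7, 1, 5, 78]}
`print(outer)` → prints [7, 1, 5, 78]

Answer: [7, 1, 5, 78]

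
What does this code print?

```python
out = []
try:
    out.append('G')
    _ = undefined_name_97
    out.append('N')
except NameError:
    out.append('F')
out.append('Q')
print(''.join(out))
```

Execution trace: 'G' (try body) → 'F' (except NameError) → 'Q' (after the try/except). Output: GFQ

Answer: GFQ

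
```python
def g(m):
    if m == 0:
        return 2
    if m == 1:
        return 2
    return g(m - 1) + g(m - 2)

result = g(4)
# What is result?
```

Build up from base cases: g(0)=2, g(1)=2, g(2)=4, g(3)=6, g(4)=10

Answer: 10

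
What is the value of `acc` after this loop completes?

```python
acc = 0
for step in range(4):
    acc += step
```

Sum of 0 to 3 = 6
`acc` takes the values: 0 → 1 → 3 → 6

Answer: 6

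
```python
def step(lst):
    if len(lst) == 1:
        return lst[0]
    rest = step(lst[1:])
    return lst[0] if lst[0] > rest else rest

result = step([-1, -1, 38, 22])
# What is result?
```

Recursive max over [-1, -1, 38, 22] = 38

Answer: 38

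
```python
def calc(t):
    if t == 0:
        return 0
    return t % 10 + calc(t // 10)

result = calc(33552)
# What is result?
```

Sum of digits of 33552: 2 + 5 + 5 + 3 + 3 = 18

Answer: 18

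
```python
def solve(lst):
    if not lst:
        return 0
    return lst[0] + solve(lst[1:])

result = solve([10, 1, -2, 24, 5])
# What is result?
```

10 + 1 + (-2) + 24 + 5 + 0 = 38

Answer: 38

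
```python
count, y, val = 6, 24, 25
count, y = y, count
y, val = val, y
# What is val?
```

Trace:
`count, y, val = 6, 24, 25` → count = 6; y = 24; val = 25
`count, y = y, count` → count = 24; y = 6
`y, val = val, y` → y = 25; val = 6
So val = 6

Answer: 6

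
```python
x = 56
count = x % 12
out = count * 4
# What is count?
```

Trace:
`x = 56` → x = 56
`count = x % 12` → count = 8
`out = count * 4` → out = 32
So count = 8

Answer: 8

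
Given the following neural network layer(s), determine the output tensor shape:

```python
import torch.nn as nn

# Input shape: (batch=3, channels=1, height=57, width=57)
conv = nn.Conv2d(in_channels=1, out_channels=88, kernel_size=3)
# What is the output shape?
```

Input: (3, 1, 57, 57) -> Output: (3, 88, 55, 55)

Answer: (3, 88, 55, 55)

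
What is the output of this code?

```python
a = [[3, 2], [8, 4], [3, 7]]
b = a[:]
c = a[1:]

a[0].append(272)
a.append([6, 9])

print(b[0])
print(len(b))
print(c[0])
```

Key concept: slice with nested mutation.
Step by step:
`a = [[3, 2], [8, 4], [3, 7]]` → a = [[3, 2], [8, 4], [3, 7]]
`b = a[:]` → b = [[3, 2], [8, 4], [3, 7]]
`c = a[1:]` → c = [[8, 4], [3, 7]]
`a[0].append(272)` → a = [[3, 2, 272], [8, 4], [3, 7]]; b = [[3, 2, 272], [8, 4], [3, 7]]
`a.append([6, 9])` → a = [[3, 2, 272], [8, 4], [3, 7], [6, 9]]
`print(b[0])` → prints [3, 2, 272]
`print(len(b))` → prints 3
`print(c[0])` → prints [8, 4]

Answer:
[3, 2, 272]
3
[8, 4]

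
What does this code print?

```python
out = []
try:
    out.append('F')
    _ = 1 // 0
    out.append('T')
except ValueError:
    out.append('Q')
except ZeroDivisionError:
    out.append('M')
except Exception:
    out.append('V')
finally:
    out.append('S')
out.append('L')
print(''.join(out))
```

Execution trace: 'F' (try body) → 'M' (except ZeroDivisionError) → 'S' (finally) → 'L' (after the try/except). Output: FMSL

Answer: FMSL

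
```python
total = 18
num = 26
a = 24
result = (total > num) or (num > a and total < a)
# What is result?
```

Trace:
`total = 18` → total = 18
`num = 26` → num = 26
`a = 24` → a = 24
`result = (total > num) or (num > a and total < a)` → result = True
So result = True

Answer: True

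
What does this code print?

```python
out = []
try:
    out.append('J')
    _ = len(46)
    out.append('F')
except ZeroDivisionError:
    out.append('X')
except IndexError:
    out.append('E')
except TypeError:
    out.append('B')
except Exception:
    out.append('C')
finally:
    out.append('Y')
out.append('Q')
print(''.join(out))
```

Execution trace: 'J' (try body) → 'B' (except TypeError) → 'Y' (finally) → 'Q' (after the try/except). Output: JBYQ

Answer: JBYQ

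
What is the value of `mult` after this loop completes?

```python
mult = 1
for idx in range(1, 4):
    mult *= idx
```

3! = 6
`mult` takes the values: 1 → 2 → 6

Answer: 6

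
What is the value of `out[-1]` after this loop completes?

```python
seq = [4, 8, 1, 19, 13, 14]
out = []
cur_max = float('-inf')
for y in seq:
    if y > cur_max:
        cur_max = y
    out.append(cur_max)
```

Running max ends at 19
`out` takes the values: [] → [4] → [4, 8] → [4, 8, 8] → [4, 8, 8, 19] → [4, 8, 8, 19, 19] → [4, 8, 8, 19, 19, 19]
So `out[-1]` = 19

Answer: 19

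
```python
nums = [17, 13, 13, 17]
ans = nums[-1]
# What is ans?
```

Trace:
`nums = [17, 13, 13, 17]` → nums = [17, 13, 13, 17]
`ans = nums[-1]` → ans = 17
So ans = 17

Answer: 17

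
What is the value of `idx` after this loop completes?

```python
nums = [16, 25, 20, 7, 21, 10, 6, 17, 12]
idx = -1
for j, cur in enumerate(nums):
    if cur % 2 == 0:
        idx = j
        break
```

First even number index in [16, 25, 20, 7, 21, 10, 6, 17, 12]
`idx` takes the values: -1 → 0

Answer: 0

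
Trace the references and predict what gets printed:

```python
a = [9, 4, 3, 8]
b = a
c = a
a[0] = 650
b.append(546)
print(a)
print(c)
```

Key concept: multiple aliases.
Step by step:
`a = [9, 4, 3, 8]` → a = [9, 4, 3, 8]
`b = a` → b = [9, 4, 3, 8] (same object as a)
`c = a` → c = [9, 4, 3, 8] (same object as a, b)
`a[0] = 650` → a = [650, 4, 3, 8] (same object as b, c); b = [650, 4, 3, 8] (same object as a, c); c = [650, 4, 3, 8] (same object as a, b)
`b.append(546)` → a = [650, 4, 3, 8, 546] (same object as b, c); b = [650, 4, 3, 8, 546] (same object as a, c); c = [650, 4, 3, 8, 546] (same object as a, b)
`print(a)` → prints [650, 4, 3, 8, 546]
`print(c)` → prints [650, 4, 3, 8, 546]

Answer:
[650, 4, 3, 8, 546]
[650, 4, 3, 8, 546]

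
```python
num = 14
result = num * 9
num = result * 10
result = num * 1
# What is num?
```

Trace:
`num = 14` → num = 14
`result = num * 9` → result = 126
`num = result * 10` → num = 1260
`result = num * 1` → result = 1260
So num = 1260

Answer: 1260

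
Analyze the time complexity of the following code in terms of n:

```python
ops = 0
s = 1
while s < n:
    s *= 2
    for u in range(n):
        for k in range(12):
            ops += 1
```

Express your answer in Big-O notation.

Each loop level contributes: log n × n × 1. Multiplying the contributions gives O(n log n).

Answer: O(n log n)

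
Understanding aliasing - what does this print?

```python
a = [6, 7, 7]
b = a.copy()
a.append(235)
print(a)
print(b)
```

Key concept: list.copy() creates independent copy.
Step by step:
`a = [6, 7, 7]` → a = [6, 7, 7]
`b = a.copy()` → b = [6, 7, 7]
`a.append(235)` → a = [6, 7, 7, 235]
`print(a)` → prints [6, 7, 7, 235]
`print(b)` → prints [6, 7, 7]

Answer:
[6, 7, 7, 235]
[6, 7, 7]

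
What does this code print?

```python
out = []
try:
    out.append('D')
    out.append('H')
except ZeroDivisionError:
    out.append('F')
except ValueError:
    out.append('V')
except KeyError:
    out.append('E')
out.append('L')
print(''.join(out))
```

Execution trace: 'D' (try body) → 'H' (try body, no exception) → 'L' (after the try/except). Output: DHL

Answer: DHL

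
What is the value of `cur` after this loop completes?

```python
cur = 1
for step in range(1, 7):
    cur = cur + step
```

Start at 1, add 1 through 6
`cur` takes the values: 1 → 2 → 4 → 7 → 11 → 16 → 22

Answer: 22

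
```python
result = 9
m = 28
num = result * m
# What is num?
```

Trace:
`result = 9` → result = 9
`m = 28` → m = 28
`num = result * m` → num = 252
So num = 252

Answer: 252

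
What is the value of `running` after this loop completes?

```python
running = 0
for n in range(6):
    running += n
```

Sum of 0 to 5 = 15
`running` takes the values: 0 → 1 → 3 → 6 → 10 → 15

Answer: 15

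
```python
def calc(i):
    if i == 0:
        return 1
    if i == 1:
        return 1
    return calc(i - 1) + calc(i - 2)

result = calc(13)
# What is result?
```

Build up from base cases: calc(0)=1, calc(1)=1, calc(2)=2, calc(3)=3, calc(4)=5, calc(5)=8, calc(6)=13, ..., calc(13)=377

Answer: 377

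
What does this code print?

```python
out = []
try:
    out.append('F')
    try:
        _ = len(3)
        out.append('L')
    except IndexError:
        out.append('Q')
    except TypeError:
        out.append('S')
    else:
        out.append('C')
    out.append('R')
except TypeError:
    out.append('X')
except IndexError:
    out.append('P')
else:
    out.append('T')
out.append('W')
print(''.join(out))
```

Execution trace: 'F' (try body) → 'S' (inner except TypeError) → 'R' (try body, no exception) → 'T' (else) → 'W' (after the try/except). Output: FSRTW

Answer: FSRTW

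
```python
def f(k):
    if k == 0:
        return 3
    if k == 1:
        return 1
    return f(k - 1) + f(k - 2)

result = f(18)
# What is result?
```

Build up from base cases: f(0)=3, f(1)=1, f(2)=4, f(3)=5, f(4)=9, f(5)=14, f(6)=23, ..., f(18)=7375

Answer: 7375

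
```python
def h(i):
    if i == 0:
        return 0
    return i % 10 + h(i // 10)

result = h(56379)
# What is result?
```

Sum of digits of 56379: 9 + 7 + 3 + 6 + 5 = 30

Answer: 30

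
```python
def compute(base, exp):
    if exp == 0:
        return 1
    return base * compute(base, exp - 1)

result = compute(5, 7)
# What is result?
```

compute(5, 7) = 5 * 5 * 5 * 5 * 5 * 5 * 5 = 78125

Answer: 78125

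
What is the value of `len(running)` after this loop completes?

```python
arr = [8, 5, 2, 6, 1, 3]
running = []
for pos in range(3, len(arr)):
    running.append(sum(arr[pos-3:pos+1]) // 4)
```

Number of 4-element averages
`running` takes the values: [] → [5] → [5, 3] → [5, 3, 3]
So `len(running)` = 3

Answer: 3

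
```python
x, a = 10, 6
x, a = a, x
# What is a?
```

Trace:
`x, a = 10, 6` → x = 10; a = 6
`x, a = a, x` → x = 6; a = 10
So a = 10

Answer: 10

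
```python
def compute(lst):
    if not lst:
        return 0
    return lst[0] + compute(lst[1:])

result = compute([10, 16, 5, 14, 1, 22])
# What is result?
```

10 + 16 + 5 + 14 + 1 + 22 + 0 = 68

Answer: 68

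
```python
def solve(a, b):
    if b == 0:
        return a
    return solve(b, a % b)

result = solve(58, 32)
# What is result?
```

solve(58, 32) -> solve(32, 26) -> solve(26, 6) -> solve(6, 2) -> solve(2, 0) -> 2

Answer: 2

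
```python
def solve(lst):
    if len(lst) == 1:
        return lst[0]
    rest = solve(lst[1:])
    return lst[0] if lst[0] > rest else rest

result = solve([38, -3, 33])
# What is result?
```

Recursive max over [38, -3, 33] = 38

Answer: 38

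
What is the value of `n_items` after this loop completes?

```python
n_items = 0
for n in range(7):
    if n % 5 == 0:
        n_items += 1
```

Count numbers divisible by 5 in range(7)
`n_items` takes the values: 0 → 1 → 2

Answer: 2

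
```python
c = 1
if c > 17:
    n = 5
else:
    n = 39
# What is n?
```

Trace:
`c = 1` → c = 1
`if c > 17: ...` → c > 17 is False, take else branch → n = 39
So n = 39

Answer: 39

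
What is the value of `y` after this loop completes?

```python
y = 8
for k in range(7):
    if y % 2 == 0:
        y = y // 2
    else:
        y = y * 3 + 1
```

Collatz-style transformation from 8
`y` takes the values: 8 → 4 → 2 → 1 → 4 → 2 → 1 → 4

Answer: 4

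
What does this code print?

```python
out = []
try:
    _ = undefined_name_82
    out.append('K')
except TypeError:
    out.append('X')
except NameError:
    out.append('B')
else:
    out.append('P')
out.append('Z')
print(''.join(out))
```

Execution trace: 'B' (except NameError) → 'Z' (after the try/except). Output: BZ

Answer: BZ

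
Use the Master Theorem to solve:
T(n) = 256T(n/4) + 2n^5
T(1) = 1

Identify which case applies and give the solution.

a=256, b=4, f(n)=2n^5. log_4(256) = 4. Since c=5 > 4 and the regularity condition holds (256(n/4)^5 = (256/4^5)n^5 with 256/4^5 < 1), Case 3 applies: T(n) = Θ(f(n)) = O(n^5).

Answer: O(n^5) - Case 3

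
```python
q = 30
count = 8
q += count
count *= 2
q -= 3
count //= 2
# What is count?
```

Trace:
`q = 30` → q = 30
`count = 8` → count = 8
`q += count` → q = 38
`count *= 2` → count = 16
`q -= 3` → q = 35
`count //= 2` → count = 8
So count = 8

Answer: 8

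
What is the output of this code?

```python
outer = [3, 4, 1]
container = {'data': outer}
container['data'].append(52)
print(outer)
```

Key concept: dict holds reference to list.
Step by step:
`outer = [3, 4, 1]` → outer = [3, 4, 1]
`container = {'data': outer}` → container = {'data': [3, 4, 1]}
`container['data'].append(52)` → outer = [3, 4, 1, 52]; container = {'data': [3, 4, 1, 52]}
`print(outer)` → prints [3, 4, 1, 52]

Answer: [3, 4, 1, 52]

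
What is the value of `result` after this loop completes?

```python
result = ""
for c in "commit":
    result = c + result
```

Reverse 'commit'
`result` takes the values: "" → "c" → "oc" → "moc" → "mmoc" → "immoc" → "timmoc"

Answer: "timmoc"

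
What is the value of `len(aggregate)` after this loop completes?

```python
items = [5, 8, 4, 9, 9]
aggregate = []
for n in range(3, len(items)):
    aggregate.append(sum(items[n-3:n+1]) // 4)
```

Number of 4-element averages
`aggregate` takes the values: [] → [6] → [6, 7]
So `len(aggregate)` = 2

Answer: 2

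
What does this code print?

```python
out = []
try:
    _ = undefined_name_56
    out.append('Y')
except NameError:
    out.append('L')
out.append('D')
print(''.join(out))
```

Execution trace: 'L' (except NameError) → 'D' (after the try/except). Output: LD

Answer: LD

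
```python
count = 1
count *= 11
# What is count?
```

Trace:
`count = 1` → count = 1
`count *= 11` → count = 11
So count = 11

Answer: 11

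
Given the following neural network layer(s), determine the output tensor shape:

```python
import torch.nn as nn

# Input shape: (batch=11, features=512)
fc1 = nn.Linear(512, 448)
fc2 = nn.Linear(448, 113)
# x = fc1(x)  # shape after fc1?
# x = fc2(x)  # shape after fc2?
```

Input: (11, 512) -> after fc1: (11, 448) -> Output: (11, 113)

Answer: (11, 113)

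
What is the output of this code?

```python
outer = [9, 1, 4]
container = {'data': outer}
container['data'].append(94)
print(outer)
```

Key concept: dict holds reference to list.
Step by step:
`outer = [9, 1, 4]` → outer = [9, 1, 4]
`container = {'data': outer}` → container = {'data': [9, 1, 4]}
`container['data'].append(94)` → outer = [9, 1, 4, 94]; container = {'data': [9, 1, 4, 94]}
`print(outer)` → prints [9, 1, 4, 94]

Answer: [9, 1, 4, 94]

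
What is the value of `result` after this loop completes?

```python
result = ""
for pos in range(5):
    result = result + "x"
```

Repeat 'x' 5 times
`result` takes the values: "" → "x" → "xx" → "xxx" → "xxxx" → "xxxxx"

Answer: "xxxxx"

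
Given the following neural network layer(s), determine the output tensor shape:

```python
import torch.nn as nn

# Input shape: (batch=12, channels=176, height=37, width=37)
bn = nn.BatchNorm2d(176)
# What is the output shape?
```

Input: (12, 176, 37, 37) -> Output: (12, 176, 37, 37)

Answer: (12, 176, 37, 37)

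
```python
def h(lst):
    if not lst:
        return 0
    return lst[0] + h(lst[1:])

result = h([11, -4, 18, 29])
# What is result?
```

11 + (-4) + 18 + 29 + 0 = 54

Answer: 54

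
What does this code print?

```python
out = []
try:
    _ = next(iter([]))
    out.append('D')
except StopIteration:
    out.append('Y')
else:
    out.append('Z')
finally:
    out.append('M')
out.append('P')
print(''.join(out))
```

Execution trace: 'Y' (except StopIteration) → 'M' (finally) → 'P' (after the try/except). Output: YMP

Answer: YMP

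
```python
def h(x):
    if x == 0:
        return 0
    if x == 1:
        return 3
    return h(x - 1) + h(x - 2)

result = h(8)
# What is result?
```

Build up from base cases: h(0)=0, h(1)=3, h(2)=3, h(3)=6, h(4)=9, h(5)=15, h(6)=24, ..., h(8)=63

Answer: 63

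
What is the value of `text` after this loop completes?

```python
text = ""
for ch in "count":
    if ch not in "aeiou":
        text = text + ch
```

Remove vowels from 'count'
`text` takes the values: "" → "c" → "cn" → "cnt"

Answer: "cnt"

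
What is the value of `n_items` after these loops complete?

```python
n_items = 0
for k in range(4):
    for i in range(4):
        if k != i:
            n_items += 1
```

4² - 4 (exclude diagonal)
`n_items` takes the values: 0 → 1 → 2 → 3 → 4 → 5 → 6 → 7 → 8 → 9 → 10 → 11 → 12

Answer: 12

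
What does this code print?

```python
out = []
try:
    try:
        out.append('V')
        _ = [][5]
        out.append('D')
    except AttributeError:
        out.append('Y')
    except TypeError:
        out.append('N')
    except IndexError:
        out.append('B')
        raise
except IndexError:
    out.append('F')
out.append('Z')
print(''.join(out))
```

Execution trace: 'V' (try body) → 'B' (except IndexError) → 'F' (outer except IndexError) → 'Z' (after the try/except). Output: VBFZ

Answer: VBFZ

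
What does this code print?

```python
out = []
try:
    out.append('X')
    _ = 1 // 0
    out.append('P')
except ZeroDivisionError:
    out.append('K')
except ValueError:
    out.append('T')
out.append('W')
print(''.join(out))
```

Execution trace: 'X' (try body) → 'K' (except ZeroDivisionError) → 'W' (after the try/except). Output: XKW

Answer: XKW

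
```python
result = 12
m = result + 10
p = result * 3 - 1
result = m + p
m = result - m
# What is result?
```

Trace:
`result = 12` → result = 12
`m = result + 10` → m = 22
`p = result * 3 - 1` → p = 35
`result = m + p` → result = 57
`m = result - m` → m = 35
So result = 57

Answer: 57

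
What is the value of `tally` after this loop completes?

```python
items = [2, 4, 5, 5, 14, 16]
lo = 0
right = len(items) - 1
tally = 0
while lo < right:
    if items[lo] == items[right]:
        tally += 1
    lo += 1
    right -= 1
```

Count matching pairs from ends
`tally` takes the values: 0 → 1

Answer: 1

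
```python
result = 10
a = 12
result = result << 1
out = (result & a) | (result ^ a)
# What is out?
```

Trace:
`result = 10` → result = 10
`a = 12` → a = 12
`result = result << 1` → result = 20
`out = (result & a) | (result ^ a)` → out = 28
So out = 28

Answer: 28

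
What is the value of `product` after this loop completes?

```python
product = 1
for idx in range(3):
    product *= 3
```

3^3 = 27
`product` takes the values: 1 → 3 → 9 → 27

Answer: 27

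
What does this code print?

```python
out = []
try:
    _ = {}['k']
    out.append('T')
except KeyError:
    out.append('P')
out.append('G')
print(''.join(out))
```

Execution trace: 'P' (except KeyError) → 'G' (after the try/except). Output: PG

Answer: PG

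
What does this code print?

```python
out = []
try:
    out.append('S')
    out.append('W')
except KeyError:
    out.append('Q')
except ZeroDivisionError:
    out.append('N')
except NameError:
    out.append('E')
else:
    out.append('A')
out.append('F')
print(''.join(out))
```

Execution trace: 'S' (try body) → 'W' (try body, no exception) → 'A' (else) → 'F' (after the try/except). Output: SWAF

Answer: SWAF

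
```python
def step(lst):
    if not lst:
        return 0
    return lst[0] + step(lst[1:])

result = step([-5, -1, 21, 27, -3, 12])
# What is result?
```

(-5) + (-1) + 21 + 27 + (-3) + 12 + 0 = 51

Answer: 51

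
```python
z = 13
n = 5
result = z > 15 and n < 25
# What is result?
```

Trace:
`z = 13` → z = 13
`n = 5` → n = 5
`result = z > 15 and n < 25` → result = False
So result = False

Answer: False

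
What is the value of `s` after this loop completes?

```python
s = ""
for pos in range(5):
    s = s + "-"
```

Repeat '-' 5 times
`s` takes the values: "" → "-" → "--" → "---" → "----" → "-----"

Answer: "-----"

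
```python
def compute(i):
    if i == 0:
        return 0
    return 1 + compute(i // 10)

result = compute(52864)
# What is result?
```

Count of digits of 52864: 5

Answer: 5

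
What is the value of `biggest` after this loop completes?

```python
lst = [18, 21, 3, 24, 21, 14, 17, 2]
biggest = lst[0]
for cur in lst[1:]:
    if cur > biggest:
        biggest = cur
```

Maximum of [18, 21, 3, 24, 21, 14, 17, 2]
`biggest` takes the values: 18 → 21 → 24

Answer: 24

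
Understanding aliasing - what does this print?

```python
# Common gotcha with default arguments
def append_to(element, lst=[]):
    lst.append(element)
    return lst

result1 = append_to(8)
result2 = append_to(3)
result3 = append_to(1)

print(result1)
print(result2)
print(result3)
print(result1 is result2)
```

Key concept: mutable default argument gotcha.
Step by step:
`result1 = append_to(8)` → result1 = [8]
`result2 = append_to(3)` → result1 = [8, 3] (same object as result2); result2 = [8, 3] (same object as result1)
`result3 = append_to(1)` → result1 = [8, 3, 1] (same object as result2, result3); result2 = [8, 3, 1] (same object as result1, result3); result3 = [8, 3, 1] (same object as result1, result2)
`print(result1)` → prints [8, 3, 1]
`print(result2)` → prints [8, 3, 1]
`print(result3)` → prints [8, 3, 1]
`print(result1 is result2)` → prints True

Answer:
[8, 3, 1]
[8, 3, 1]
[8, 3, 1]
True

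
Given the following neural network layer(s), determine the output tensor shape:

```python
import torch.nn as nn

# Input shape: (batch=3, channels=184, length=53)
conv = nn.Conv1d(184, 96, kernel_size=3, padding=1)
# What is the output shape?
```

Input: (3, 184, 53) -> Output: (3, 96, 53)

Answer: (3, 96, 53)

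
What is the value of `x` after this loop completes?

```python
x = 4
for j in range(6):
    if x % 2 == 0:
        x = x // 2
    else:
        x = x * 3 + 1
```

Collatz-style transformation from 4
`x` takes the values: 4 → 2 → 1 → 4 → 2 → 1 → 4

Answer: 4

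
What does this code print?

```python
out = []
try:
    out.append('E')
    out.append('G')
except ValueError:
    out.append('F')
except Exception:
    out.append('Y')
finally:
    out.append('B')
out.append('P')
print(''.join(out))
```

Execution trace: 'E' (try body) → 'G' (try body, no exception) → 'B' (finally) → 'P' (after the try/except). Output: EGBP

Answer: EGBP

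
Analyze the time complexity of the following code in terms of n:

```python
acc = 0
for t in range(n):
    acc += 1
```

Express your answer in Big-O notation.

Each loop level contributes: n. Multiplying the contributions gives O(n).

Answer: O(n)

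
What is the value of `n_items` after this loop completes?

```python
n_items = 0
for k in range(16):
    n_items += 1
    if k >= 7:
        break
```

Loop breaks when k reaches 7, n_items is 8
`n_items` takes the values: 0 → 1 → 2 → 3 → 4 → 5 → 6 → 7 → 8

Answer: 8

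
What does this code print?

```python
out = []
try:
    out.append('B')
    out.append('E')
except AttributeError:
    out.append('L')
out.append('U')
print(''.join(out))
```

Execution trace: 'B' (try body) → 'E' (try body, no exception) → 'U' (after the try/except). Output: BEU

Answer: BEU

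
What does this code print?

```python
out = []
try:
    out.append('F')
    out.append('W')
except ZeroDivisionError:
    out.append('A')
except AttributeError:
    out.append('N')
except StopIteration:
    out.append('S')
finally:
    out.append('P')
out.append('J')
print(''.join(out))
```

Execution trace: 'F' (try body) → 'W' (try body, no exception) → 'P' (finally) → 'J' (after the try/except). Output: FWPJ

Answer: FWPJ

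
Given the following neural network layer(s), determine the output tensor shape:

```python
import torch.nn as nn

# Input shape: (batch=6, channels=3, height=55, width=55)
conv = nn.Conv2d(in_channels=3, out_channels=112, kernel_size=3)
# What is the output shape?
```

Input: (6, 3, 55, 55) -> Output: (6, 112, 53, 53)

Answer: (6, 112, 53, 53)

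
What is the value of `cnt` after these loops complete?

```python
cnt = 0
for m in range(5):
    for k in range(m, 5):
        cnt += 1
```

Upper triangle: 5 + 4 + ... + 1
`cnt` takes the values: 0 → 1 → 2 → 3 → 4 → 5 → 6 → 7 → 8 → 9 → 10 → 11 → 12 → 13 → 14 → 15

Answer: 15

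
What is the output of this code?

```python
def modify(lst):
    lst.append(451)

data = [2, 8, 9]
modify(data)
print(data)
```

Key concept: function modifies passed list.
Step by step:
`data = [2, 8, 9]` → data = [2, 8, 9]
`modify(data)` → data = [2, 8, 9, 451]
`print(data)` → prints [2, 8, 9, 451]

Answer: [2, 8, 9, 451]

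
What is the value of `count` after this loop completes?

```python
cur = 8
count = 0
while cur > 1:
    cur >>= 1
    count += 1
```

Count right shifts until 1
`count` takes the values: 0 → 1 → 2 → 3

Answer: 3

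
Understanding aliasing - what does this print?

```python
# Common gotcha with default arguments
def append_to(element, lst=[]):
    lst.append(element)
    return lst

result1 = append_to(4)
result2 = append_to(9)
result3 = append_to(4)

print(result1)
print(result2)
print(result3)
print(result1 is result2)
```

Key concept: mutable default argument gotcha.
Step by step:
`result1 = append_to(4)` → result1 = [4]
`result2 = append_to(9)` → result1 = [4, 9] (same object as result2); result2 = [4, 9] (same object as result1)
`result3 = append_to(4)` → result1 = [4, 9, 4] (same object as result2, result3); result2 = [4, 9, 4] (same object as result1, result3); result3 = [4, 9, 4] (same object as result1, result2)
`print(result1)` → prints [4, 9, 4]
`print(result2)` → prints [4, 9, 4]
`print(result3)` → prints [4, 9, 4]
`print(result1 is result2)` → prints True

Answer:
[4, 9, 4]
[4, 9, 4]
[4, 9, 4]
True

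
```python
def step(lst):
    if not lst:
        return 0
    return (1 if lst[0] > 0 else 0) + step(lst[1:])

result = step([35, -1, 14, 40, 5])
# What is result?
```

Count of positive elements in [35, -1, 14, 40, 5] = 4

Answer: 4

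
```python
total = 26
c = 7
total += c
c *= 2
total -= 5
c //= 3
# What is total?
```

Trace:
`total = 26` → total = 26
`c = 7` → c = 7
`total += c` → total = 33
`c *= 2` → c = 14
`total -= 5` → total = 28
`c //= 3` → c = 4
So total = 28

Answer: 28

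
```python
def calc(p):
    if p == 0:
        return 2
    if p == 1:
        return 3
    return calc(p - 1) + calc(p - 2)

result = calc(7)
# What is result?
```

Build up from base cases: calc(0)=2, calc(1)=3, calc(2)=5, calc(3)=8, calc(4)=13, calc(5)=21, calc(6)=34, ..., calc(7)=55

Answer: 55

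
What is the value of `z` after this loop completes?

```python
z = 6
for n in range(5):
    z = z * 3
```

Multiply by 3, 5 times: 6 * 3^5 = 1458
`z` takes the values: 6 → 18 → 54 → 162 → 486 → 1458

Answer: 1458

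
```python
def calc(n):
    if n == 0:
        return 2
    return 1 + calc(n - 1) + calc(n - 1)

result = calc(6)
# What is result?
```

calc(n) = 1 + 2·calc(n-1), calc(0)=2. Closed form: (2+1)·2^6 - 1 = 191.

Answer: 191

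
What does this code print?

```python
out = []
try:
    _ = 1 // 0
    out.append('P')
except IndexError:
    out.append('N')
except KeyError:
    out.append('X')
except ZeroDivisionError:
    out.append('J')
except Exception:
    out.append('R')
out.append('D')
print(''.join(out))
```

Execution trace: 'J' (except ZeroDivisionError) → 'D' (after the try/except). Output: JD

Answer: JD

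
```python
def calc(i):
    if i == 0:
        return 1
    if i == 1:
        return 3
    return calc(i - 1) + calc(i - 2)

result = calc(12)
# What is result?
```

Build up from base cases: calc(0)=1, calc(1)=3, calc(2)=4, calc(3)=7, calc(4)=11, calc(5)=18, calc(6)=29, ..., calc(12)=521

Answer: 521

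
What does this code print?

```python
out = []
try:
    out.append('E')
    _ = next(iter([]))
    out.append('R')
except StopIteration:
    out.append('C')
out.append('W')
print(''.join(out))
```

Execution trace: 'E' (try body) → 'C' (except StopIteration) → 'W' (after the try/except). Output: ECW

Answer: ECW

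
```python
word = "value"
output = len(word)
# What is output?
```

Trace:
`word = "value"` → word = 'value'
`output = len(word)` → output = 5
So output = 5

Answer: 5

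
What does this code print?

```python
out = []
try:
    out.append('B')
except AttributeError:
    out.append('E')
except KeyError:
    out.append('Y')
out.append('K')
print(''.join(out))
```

Execution trace: 'B' (try body, no exception) → 'K' (after the try/except). Output: BK

Answer: BK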